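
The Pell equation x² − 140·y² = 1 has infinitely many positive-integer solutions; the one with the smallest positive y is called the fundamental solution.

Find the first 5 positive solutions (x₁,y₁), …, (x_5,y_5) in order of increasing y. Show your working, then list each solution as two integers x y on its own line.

71 6
10081 852
1431431 120978
203253121 17178024
28860511751 2439158430

√140 = [11; 1,4,1,22, …], period ℓ=4 (even) → k=3
a_0=11:  p_0=11·1+0=11,  q_0=11·0+1=1
a_1=1:  p_1=1·11+1=12,  q_1=1·1+0=1
a_2=4:  p_2=4·12+11=59,  q_2=4·1+1=5
a_3=1:  p_3=1·59+12=71,  q_3=1·5+1=6
→ (71, 6).  Check: 71²=5041, 140·6²=5040, difference 1.
n=2: (71,6)∘(71,6) = (71·71+140·6·6, 71·6+6·71) = (10081,852)
n=3: (10081,852)∘(71,6) = (71·10081+140·6·852, 71·852+6·10081) = (1431431,120978)
n=4: (1431431,120978)∘(71,6) = (71·1431431+140·6·120978, 71·120978+6·1431431) = (203253121,17178024)
n=5: (203253121,17178024)∘(71,6) = (71·203253121+140·6·17178024, 71·17178024+6·203253121) = (28860511751,2439158430)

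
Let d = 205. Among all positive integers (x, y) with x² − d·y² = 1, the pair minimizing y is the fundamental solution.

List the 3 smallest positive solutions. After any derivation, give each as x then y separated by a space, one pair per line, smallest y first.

39689 2772
3150433441 220035816
250075105640009 17466002999676

d=205: √d = [14; 3,6,1,4,1,6,3,28] (ℓ=8, even), read p_7/q_7
step 0: (14, 1)  from 14·(1,0) + (0,1)
step 1: (43, 3)  from 3·(14,1) + (1,0)
step 2: (272, 19)  from 6·(43,3) + (14,1)
…
step 4: (1532, 107)  from 4·(315,22) + (272,19)
step 5: (1847, 129)  from 1·(1532,107) + (315,22)
step 6: (12614, 881)  from 6·(1847,129) + (1532,107)
step 7: (39689, 2772)  from 3·(12614,881) + (1847,129)
fundamental: x₁=39689, y₁=2772  (since 1575216721 − 205·7683984 = 1)
k=2:  x_2 = 39689·39689+205·2772·2772 = 3150433441,  y_2 = 39689·2772+2772·39689 = 220035816
k=3:  x_3 = 39689·3150433441+205·2772·220035816 = 250075105640009,  y_3 = 39689·220035816+2772·3150433441 = 17466002999676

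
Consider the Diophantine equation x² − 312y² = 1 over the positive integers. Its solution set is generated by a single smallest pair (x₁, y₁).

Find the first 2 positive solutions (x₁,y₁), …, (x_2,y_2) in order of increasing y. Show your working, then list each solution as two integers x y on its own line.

√312 → a₀=17, period (1,1,1,34); ℓ=4 even so k=3
a_0=17:  p_0=17·1+0=17,  q_0=17·0+1=1
a_1=1:  p_1=1·17+1=18,  q_1=1·1+0=1
a_2=1:  p_2=1·18+17=35,  q_2=1·1+1=2
a_3=1:  p_3=1·35+18=53,  q_3=1·2+1=3
→ (53, 3).  Check: 53²=2809, 312·3²=2808, difference 1.
n=2: (53,3)∘(53,3) = (53·53+312·3·3, 53·3+3·53) = (5617,318)

53 3
5617 318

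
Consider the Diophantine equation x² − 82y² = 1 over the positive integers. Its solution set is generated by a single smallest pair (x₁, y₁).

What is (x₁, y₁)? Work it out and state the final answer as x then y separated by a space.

[9; 18] for √82; ℓ=1 ⇒ convergent index 1
k=0  a_k=9  p_k/q_k = 9/1
k=1  a_k=18  p_k/q_k = 163/18
(x₁, y₁) = (163, 18);  163² − 82·18² = 1 ✓

163 18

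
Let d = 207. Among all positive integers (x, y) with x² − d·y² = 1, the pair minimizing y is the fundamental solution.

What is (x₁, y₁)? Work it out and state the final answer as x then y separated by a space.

1151 80

d=207: √d = [14; 2,1,1,2,1,1,2,28] (ℓ=8, even), read p_7/q_7
step 0: (14, 1)  from 14·(1,0) + (0,1)
…
step 4: (187, 13)  from 2·(72,5) + (43,3)
…
step 6: (446, 31)  from 1·(259,18) + (187,13)
step 7: (1151, 80)  from 2·(446,31) + (259,18)
(x₁, y₁) = (1151, 80);  1151² − 207·80² = 1 ✓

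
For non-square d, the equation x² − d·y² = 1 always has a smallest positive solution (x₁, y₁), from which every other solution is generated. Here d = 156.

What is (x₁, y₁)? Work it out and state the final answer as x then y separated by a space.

25 2

d=156: √d = [12; 2,24] (ℓ=2, even), read p_1/q_1
step 0: (12, 1)  from 12·(1,0) + (0,1)
step 1: (25, 2)  from 2·(12,1) + (1,0)
→ (25, 2).  Check: 25²=625, 156·2²=624, difference 1.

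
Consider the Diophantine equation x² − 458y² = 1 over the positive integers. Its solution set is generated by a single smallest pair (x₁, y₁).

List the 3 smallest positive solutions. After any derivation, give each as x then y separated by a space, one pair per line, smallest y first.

[21; 2,2,42] for √458; ℓ=3 ⇒ convergent index 5
a_0=21:  p_0=21·1+0=21,  q_0=21·0+1=1
a_1=2:  p_1=2·21+1=43,  q_1=2·1+0=2
…
a_4=2:  p_4=2·4537+107=9181,  q_4=2·212+5=429
a_5=2:  p_5=2·9181+4537=22899,  q_5=2·429+212=1070
(x₁, y₁) = (22899, 1070);  22899² − 458·1070² = 1 ✓
(x_2, y_2) = (22899·22899 + 458·1070·1070, 22899·1070 + 1070·22899) = (1048728401, 49003860)
(x_3, y_3) = (22899·1048728401 + 458·1070·49003860, 22899·49003860 + 1070·1048728401) = (48029663286099, 2244278779210)

22899 1070
1048728401 49003860
48029663286099 2244278779210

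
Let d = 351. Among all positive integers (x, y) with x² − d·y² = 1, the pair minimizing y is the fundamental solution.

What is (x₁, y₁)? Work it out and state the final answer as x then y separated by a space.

62425 3332

[18; 1,2,1,3,2,2,2,3,1,2,1,36] for √351; ℓ=12 ⇒ convergent index 11
a_0=18:  p_0=18·1+0=18,  q_0=18·0+1=1
…
a_2=2:  p_2=2·19+18=56,  q_2=2·1+1=3
a_3=1:  p_3=1·56+19=75,  q_3=1·3+1=4
…
a_6=2:  p_6=2·637+281=1555,  q_6=2·34+15=83
…
a_9=1:  p_9=1·12796+3747=16543,  q_9=1·683+200=883
a_10=2:  p_10=2·16543+12796=45882,  q_10=2·883+683=2449
a_11=1:  p_11=1·45882+16543=62425,  q_11=1·2449+883=3332
→ (62425, 3332).  Check: 62425²=3896880625, 351·3332²=3896880624, difference 1.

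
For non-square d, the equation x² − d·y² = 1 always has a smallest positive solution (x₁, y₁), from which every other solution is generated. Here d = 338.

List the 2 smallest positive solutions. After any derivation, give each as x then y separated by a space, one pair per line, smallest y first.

114243 6214
26102926097 1419812004

√338 → a₀=18, period (2,1,1,2,36); ℓ=5 odd so k=9
k=0  a_k=18  p_k/q_k = 18/1
k=1  a_k=2  p_k/q_k = 37/2
…
k=8  a_k=1  p_k/q_k = 43958/2391
k=9  a_k=2  p_k/q_k = 114243/6214
(x₁, y₁) = (114243, 6214);  114243² − 338·6214² = 1 ✓
n=2: (114243,6214)∘(114243,6214) = (114243·114243+338·6214·6214, 114243·6214+6214·114243) = (26102926097,1419812004)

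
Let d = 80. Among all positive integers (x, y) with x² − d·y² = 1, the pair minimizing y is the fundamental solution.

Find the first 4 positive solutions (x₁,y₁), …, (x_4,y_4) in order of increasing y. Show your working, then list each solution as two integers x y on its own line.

9 1
161 18
2889 323
51841 5796

[8; 1,16] for √80; ℓ=2 ⇒ convergent index 1
k=0  a_k=8  p_k/q_k = 8/1
k=1  a_k=1  p_k/q_k = 9/1
(x₁, y₁) = (9, 1);  9² − 80·1² = 1 ✓
(x_2, y_2) = (9·9 + 80·1·1, 9·1 + 1·9) = (161, 18)
(x_3, y_3) = (9·161 + 80·1·18, 9·18 + 1·161) = (2889, 323)
(x_4, y_4) = (9·2889 + 80·1·323, 9·323 + 1·2889) = (51841, 5796)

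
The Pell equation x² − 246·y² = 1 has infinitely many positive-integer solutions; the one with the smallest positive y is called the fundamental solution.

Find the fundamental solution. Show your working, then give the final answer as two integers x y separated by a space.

88805 5662

d=246: √d = [15; 1,2,5,1,14,1,5,2,1,30] (ℓ=10, even), read p_9/q_9
a_0=15:  p_0=15·1+0=15,  q_0=15·0+1=1
a_1=1:  p_1=1·15+1=16,  q_1=1·1+0=1
a_2=2:  p_2=2·16+15=47,  q_2=2·1+1=3
a_3=5:  p_3=5·47+16=251,  q_3=5·3+1=16
a_4=1:  p_4=1·251+47=298,  q_4=1·16+3=19
…
a_6=1:  p_6=1·4423+298=4721,  q_6=1·282+19=301
a_7=5:  p_7=5·4721+4423=28028,  q_7=5·301+282=1787
a_8=2:  p_8=2·28028+4721=60777,  q_8=2·1787+301=3875
a_9=1:  p_9=1·60777+28028=88805,  q_9=1·3875+1787=5662
→ (88805, 5662).  Check: 88805²=7886328025, 246·5662²=7886328024, difference 1.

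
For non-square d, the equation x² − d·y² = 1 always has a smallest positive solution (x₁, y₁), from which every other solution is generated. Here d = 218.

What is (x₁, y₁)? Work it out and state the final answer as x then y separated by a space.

d=218: √d = [14; 1,3,3,1,28] (ℓ=5, odd), read p_9/q_9
k=0  a_k=14  p_k/q_k = 14/1
k=1  a_k=1  p_k/q_k = 15/1
…
k=4  a_k=1  p_k/q_k = 251/17
k=5  a_k=28  p_k/q_k = 7220/489
k=6  a_k=1  p_k/q_k = 7471/506
k=7  a_k=3  p_k/q_k = 29633/2007
k=8  a_k=3  p_k/q_k = 96370/6527
k=9  a_k=1  p_k/q_k = 126003/8534
(x₁, y₁) = (126003, 8534);  126003² − 218·8534² = 1 ✓

126003 8534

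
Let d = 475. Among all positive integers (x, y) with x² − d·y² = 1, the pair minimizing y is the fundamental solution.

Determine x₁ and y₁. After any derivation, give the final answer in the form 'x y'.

[21; 1,3,1,6,2,6,1,3,1,42] for √475; ℓ=10 ⇒ convergent index 9
a_0=21:  p_0=21·1+0=21,  q_0=21·0+1=1
a_1=1:  p_1=1·21+1=22,  q_1=1·1+0=1
…
a_4=6:  p_4=6·109+87=741,  q_4=6·5+4=34
…
a_7=1:  p_7=1·10287+1591=11878,  q_7=1·472+73=545
a_8=3:  p_8=3·11878+10287=45921,  q_8=3·545+472=2107
a_9=1:  p_9=1·45921+11878=57799,  q_9=1·2107+545=2652
fundamental: x₁=57799, y₁=2652  (since 3340724401 − 475·7033104 = 1)

57799 2652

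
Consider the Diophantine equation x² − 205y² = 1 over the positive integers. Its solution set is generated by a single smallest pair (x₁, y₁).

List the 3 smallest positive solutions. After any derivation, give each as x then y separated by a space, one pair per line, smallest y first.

39689 2772
3150433441 220035816
250075105640009 17466002999676

d=205: √d = [14; 3,6,1,4,1,6,3,28] (ℓ=8, even), read p_7/q_7
i=0: a=14 ⇒ p=14, q=1
i=1: a=3 ⇒ p=43, q=3
…
i=3: a=1 ⇒ p=315, q=22
i=4: a=4 ⇒ p=1532, q=107
…
i=6: a=6 ⇒ p=12614, q=881
i=7: a=3 ⇒ p=39689, q=2772
(x₁, y₁) = (39689, 2772);  39689² − 205·2772² = 1 ✓
k=2:  x_2 = 39689·39689+205·2772·2772 = 3150433441,  y_2 = 39689·2772+2772·39689 = 220035816
k=3:  x_3 = 39689·3150433441+205·2772·220035816 = 250075105640009,  y_3 = 39689·220035816+2772·3150433441 = 17466002999676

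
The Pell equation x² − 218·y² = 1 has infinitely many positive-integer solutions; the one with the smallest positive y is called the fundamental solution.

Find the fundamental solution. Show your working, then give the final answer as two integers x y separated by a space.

[14; 1,3,3,1,28] for √218; ℓ=5 ⇒ convergent index 9
a_0=14:  p_0=14·1+0=14,  q_0=14·0+1=1
…
a_2=3:  p_2=3·15+14=59,  q_2=3·1+1=4
a_3=3:  p_3=3·59+15=192,  q_3=3·4+1=13
a_4=1:  p_4=1·192+59=251,  q_4=1·13+4=17
a_5=28:  p_5=28·251+192=7220,  q_5=28·17+13=489
a_6=1:  p_6=1·7220+251=7471,  q_6=1·489+17=506
a_7=3:  p_7=3·7471+7220=29633,  q_7=3·506+489=2007
a_8=3:  p_8=3·29633+7471=96370,  q_8=3·2007+506=6527
a_9=1:  p_9=1·96370+29633=126003,  q_9=1·6527+2007=8534
fundamental: x₁=126003, y₁=8534  (since 15876756009 − 218·72829156 = 1)

126003 8534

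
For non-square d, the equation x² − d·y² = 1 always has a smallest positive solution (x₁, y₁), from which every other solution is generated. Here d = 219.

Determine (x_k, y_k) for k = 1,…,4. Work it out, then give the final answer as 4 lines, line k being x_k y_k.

d=219: √d = [14; 1,3,1,28] (ℓ=4, even), read p_3/q_3
a_0=14:  p_0=14·1+0=14,  q_0=14·0+1=1
a_1=1:  p_1=1·14+1=15,  q_1=1·1+0=1
a_2=3:  p_2=3·15+14=59,  q_2=3·1+1=4
a_3=1:  p_3=1·59+15=74,  q_3=1·4+1=5
(x₁, y₁) = (74, 5);  74² − 219·5² = 1 ✓
n=2: (74,5)∘(74,5) = (74·74+219·5·5, 74·5+5·74) = (10951,740)
n=3: (10951,740)∘(74,5) = (74·10951+219·5·740, 74·740+5·10951) = (1620674,109515)
n=4: (1620674,109515)∘(74,5) = (74·1620674+219·5·109515, 74·109515+5·1620674) = (239848801,16207480)

74 5
10951 740
1620674 109515
239848801 16207480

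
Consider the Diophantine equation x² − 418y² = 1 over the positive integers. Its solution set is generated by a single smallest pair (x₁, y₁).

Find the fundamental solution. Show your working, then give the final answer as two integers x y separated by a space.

33857 1656

√418 = [20; 2,4,20,4,2,40, …], period ℓ=6 (even) → k=5
step 0: (20, 1)  from 20·(1,0) + (0,1)
step 1: (41, 2)  from 2·(20,1) + (1,0)
step 2: (184, 9)  from 4·(41,2) + (20,1)
…
step 4: (15068, 737)  from 4·(3721,182) + (184,9)
step 5: (33857, 1656)  from 2·(15068,737) + (3721,182)
fundamental: x₁=33857, y₁=1656  (since 1146296449 − 418·2742336 = 1)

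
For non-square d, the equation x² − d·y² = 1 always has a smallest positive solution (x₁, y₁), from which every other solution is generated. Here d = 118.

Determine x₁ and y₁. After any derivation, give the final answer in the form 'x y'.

306917 28254

[10; 1,6,3,2,10,2,3,6,1,20] for √118; ℓ=10 ⇒ convergent index 9
step 0: (10, 1)  from 10·(1,0) + (0,1)
step 1: (11, 1)  from 1·(10,1) + (1,0)
…
step 8: (264802, 24377)  from 6·(42115,3877) + (12112,1115)
step 9: (306917, 28254)  from 1·(264802,24377) + (42115,3877)
→ (306917, 28254).  Check: 306917²=94198044889, 118·28254²=94198044888, difference 1.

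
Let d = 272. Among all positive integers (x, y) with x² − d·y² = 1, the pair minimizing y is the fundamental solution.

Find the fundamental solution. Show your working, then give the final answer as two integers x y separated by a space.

33 2

[16; 2,32] for √272; ℓ=2 ⇒ convergent index 1
step 0: (16, 1)  from 16·(1,0) + (0,1)
step 1: (33, 2)  from 2·(16,1) + (1,0)
→ (33, 2).  Check: 33²=1089, 272·2²=1088, difference 1.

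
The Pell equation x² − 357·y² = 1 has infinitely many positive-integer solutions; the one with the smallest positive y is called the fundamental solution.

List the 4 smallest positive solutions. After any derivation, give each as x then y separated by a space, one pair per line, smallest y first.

√357 = [18; 1,8,2,8,1,36, …], period ℓ=6 (even) → k=5
a_0=18:  p_0=18·1+0=18,  q_0=18·0+1=1
a_1=1:  p_1=1·18+1=19,  q_1=1·1+0=1
a_2=8:  p_2=8·19+18=170,  q_2=8·1+1=9
a_3=2:  p_3=2·170+19=359,  q_3=2·9+1=19
a_4=8:  p_4=8·359+170=3042,  q_4=8·19+9=161
a_5=1:  p_5=1·3042+359=3401,  q_5=1·161+19=180
(x₁, y₁) = (3401, 180);  3401² − 357·180² = 1 ✓
(x_2, y_2) = (3401·3401 + 357·180·180, 3401·180 + 180·3401) = (23133601, 1224360)
(x_3, y_3) = (3401·23133601 + 357·180·1224360, 3401·1224360 + 180·23133601) = (157354750601, 8328096540)
(x_4, y_4) = (3401·157354750601 + 357·180·8328096540, 3401·8328096540 + 180·157354750601) = (1070326990454401, 56647711440720)

3401 180
23133601 1224360
157354750601 8328096540
1070326990454401 56647711440720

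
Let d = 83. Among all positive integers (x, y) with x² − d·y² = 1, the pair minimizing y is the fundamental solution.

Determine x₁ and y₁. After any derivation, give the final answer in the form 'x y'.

√83 → a₀=9, period (9,18); ℓ=2 even so k=1
step 0: (9, 1)  from 9·(1,0) + (0,1)
step 1: (82, 9)  from 9·(9,1) + (1,0)
→ (82, 9).  Check: 82²=6724, 83·9²=6723, difference 1.

82 9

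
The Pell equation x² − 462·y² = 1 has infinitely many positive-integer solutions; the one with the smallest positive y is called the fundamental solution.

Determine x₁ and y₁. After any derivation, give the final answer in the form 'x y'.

43 2

[21; 2,42] for √462; ℓ=2 ⇒ convergent index 1
a_0=21:  p_0=21·1+0=21,  q_0=21·0+1=1
a_1=2:  p_1=2·21+1=43,  q_1=2·1+0=2
→ (43, 2).  Check: 43²=1849, 462·2²=1848, difference 1.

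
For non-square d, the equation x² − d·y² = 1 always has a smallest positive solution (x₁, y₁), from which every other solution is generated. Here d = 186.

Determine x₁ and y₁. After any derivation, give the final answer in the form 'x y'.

[13; 1,1,1,3,4,3,1,1,1,26] for √186; ℓ=10 ⇒ convergent index 9
a_0=13:  p_0=13·1+0=13,  q_0=13·0+1=1
a_1=1:  p_1=1·13+1=14,  q_1=1·1+0=1
a_2=1:  p_2=1·14+13=27,  q_2=1·1+1=2
…
a_4=3:  p_4=3·41+27=150,  q_4=3·3+2=11
a_5=4:  p_5=4·150+41=641,  q_5=4·11+3=47
a_6=3:  p_6=3·641+150=2073,  q_6=3·47+11=152
a_7=1:  p_7=1·2073+641=2714,  q_7=1·152+47=199
a_8=1:  p_8=1·2714+2073=4787,  q_8=1·199+152=351
a_9=1:  p_9=1·4787+2714=7501,  q_9=1·351+199=550
→ (7501, 550).  Check: 7501²=56265001, 186·550²=56265000, difference 1.

7501 550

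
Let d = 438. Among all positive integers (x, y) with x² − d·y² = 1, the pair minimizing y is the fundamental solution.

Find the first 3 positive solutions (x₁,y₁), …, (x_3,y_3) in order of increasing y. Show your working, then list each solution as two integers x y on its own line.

293 14
171697 8204
100614149 4807530

√438 → a₀=20, period (1,12,1,40); ℓ=4 even so k=3
k=0  a_k=20  p_k/q_k = 20/1
…
k=2  a_k=12  p_k/q_k = 272/13
k=3  a_k=1  p_k/q_k = 293/14
fundamental: x₁=293, y₁=14  (since 85849 − 438·196 = 1)
(293+14√438)^2 = 171697 + 8204√438
(293+14√438)^3 = 100614149 + 4807530√438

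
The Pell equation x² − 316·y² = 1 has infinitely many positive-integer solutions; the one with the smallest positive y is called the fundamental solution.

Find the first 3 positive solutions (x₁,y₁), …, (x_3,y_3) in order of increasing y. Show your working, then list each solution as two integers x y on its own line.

d=316: √d = [17; 1,3,2,8,2,3,1,34] (ℓ=8, even), read p_7/q_7
a_0=17:  p_0=17·1+0=17,  q_0=17·0+1=1
a_1=1:  p_1=1·17+1=18,  q_1=1·1+0=1
…
a_3=2:  p_3=2·71+18=160,  q_3=2·4+1=9
…
a_6=3:  p_6=3·2862+1351=9937,  q_6=3·161+76=559
a_7=1:  p_7=1·9937+2862=12799,  q_7=1·559+161=720
(x₁, y₁) = (12799, 720);  12799² − 316·720² = 1 ✓
k=2:  x_2 = 12799·12799+316·720·720 = 327628801,  y_2 = 12799·720+720·12799 = 18430560
k=3:  x_3 = 12799·327628801+316·720·18430560 = 8386642035199,  y_3 = 12799·18430560+720·327628801 = 471785474160

12799 720
327628801 18430560
8386642035199 471785474160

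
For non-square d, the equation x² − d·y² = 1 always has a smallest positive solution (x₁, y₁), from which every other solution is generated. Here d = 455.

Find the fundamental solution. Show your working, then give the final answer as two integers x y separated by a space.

64 3

d=455: √d = [21; 3,42] (ℓ=2, even), read p_1/q_1
step 0: (21, 1)  from 21·(1,0) + (0,1)
step 1: (64, 3)  from 3·(21,1) + (1,0)
fundamental: x₁=64, y₁=3  (since 4096 − 455·9 = 1)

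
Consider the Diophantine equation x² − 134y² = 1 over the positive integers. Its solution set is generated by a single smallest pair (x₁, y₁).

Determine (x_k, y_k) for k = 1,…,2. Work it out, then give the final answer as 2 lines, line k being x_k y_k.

145925 12606
42588211249 3679061100

√134 → a₀=11, period (1,1,2,1,3,…,1,1,22); ℓ=14 even so k=13
i=0: a=11 ⇒ p=11, q=1
…
i=4: a=1 ⇒ p=81, q=7
…
i=7: a=10 ⇒ p=4121, q=356
…
i=10: a=1 ⇒ p=22133, q=1912
…
i=12: a=1 ⇒ p=84029, q=7259
i=13: a=1 ⇒ p=145925, q=12606
fundamental: x₁=145925, y₁=12606  (since 21294105625 − 134·158911236 = 1)
n=2: (145925,12606)∘(145925,12606) = (145925·145925+134·12606·12606, 145925·12606+12606·145925) = (42588211249,3679061100)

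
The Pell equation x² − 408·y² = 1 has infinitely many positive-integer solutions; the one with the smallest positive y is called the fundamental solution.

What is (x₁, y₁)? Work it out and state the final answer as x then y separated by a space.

101 5

√408 = [20; 5,40, …], period ℓ=2 (even) → k=1
k=0  a_k=20  p_k/q_k = 20/1
k=1  a_k=5  p_k/q_k = 101/5
fundamental: x₁=101, y₁=5  (since 10201 − 408·25 = 1)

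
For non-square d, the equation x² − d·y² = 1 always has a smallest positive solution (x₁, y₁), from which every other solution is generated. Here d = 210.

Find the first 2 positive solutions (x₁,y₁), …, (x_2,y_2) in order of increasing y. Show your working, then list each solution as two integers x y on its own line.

29 2
1681 116

d=210: √d = [14; 2,28] (ℓ=2, even), read p_1/q_1
step 0: (14, 1)  from 14·(1,0) + (0,1)
step 1: (29, 2)  from 2·(14,1) + (1,0)
→ (29, 2).  Check: 29²=841, 210·2²=840, difference 1.
(x_2, y_2) = (29·29 + 210·2·2, 29·2 + 2·29) = (1681, 116)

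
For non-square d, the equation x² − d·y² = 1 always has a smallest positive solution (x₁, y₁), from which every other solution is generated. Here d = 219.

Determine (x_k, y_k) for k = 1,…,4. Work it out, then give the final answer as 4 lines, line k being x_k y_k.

74 5
10951 740
1620674 109515
239848801 16207480

√219 → a₀=14, period (1,3,1,28); ℓ=4 even so k=3
step 0: (14, 1)  from 14·(1,0) + (0,1)
…
step 2: (59, 4)  from 3·(15,1) + (14,1)
step 3: (74, 5)  from 1·(59,4) + (15,1)
→ (74, 5).  Check: 74²=5476, 219·5²=5475, difference 1.
(x_2, y_2) = (74·74 + 219·5·5, 74·5 + 5·74) = (10951, 740)
(x_3, y_3) = (74·10951 + 219·5·740, 74·740 + 5·10951) = (1620674, 109515)
(x_4, y_4) = (74·1620674 + 219·5·109515, 74·109515 + 5·1620674) = (239848801, 16207480)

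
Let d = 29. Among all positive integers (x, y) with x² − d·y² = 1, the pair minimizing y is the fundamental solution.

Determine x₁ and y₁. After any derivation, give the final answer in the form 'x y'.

9801 1820

√29 → a₀=5, period (2,1,1,2,10); ℓ=5 odd so k=9
i=0: a=5 ⇒ p=5, q=1
…
i=2: a=1 ⇒ p=16, q=3
i=3: a=1 ⇒ p=27, q=5
i=4: a=2 ⇒ p=70, q=13
…
i=6: a=2 ⇒ p=1524, q=283
i=7: a=1 ⇒ p=2251, q=418
i=8: a=1 ⇒ p=3775, q=701
i=9: a=2 ⇒ p=9801, q=1820
(x₁, y₁) = (9801, 1820);  9801² − 29·1820² = 1 ✓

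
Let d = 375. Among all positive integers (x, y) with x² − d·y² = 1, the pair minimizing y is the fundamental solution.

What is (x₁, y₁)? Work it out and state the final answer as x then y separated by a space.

15124 781

√375 → a₀=19, period (2,1,2,1,5,1,2,1,2,38); ℓ=10 even so k=9
step 0: (19, 1)  from 19·(1,0) + (0,1)
…
step 4: (213, 11)  from 1·(155,8) + (58,3)
…
step 8: (5519, 285)  from 1·(4086,211) + (1433,74)
step 9: (15124, 781)  from 2·(5519,285) + (4086,211)
(x₁, y₁) = (15124, 781);  15124² − 375·781² = 1 ✓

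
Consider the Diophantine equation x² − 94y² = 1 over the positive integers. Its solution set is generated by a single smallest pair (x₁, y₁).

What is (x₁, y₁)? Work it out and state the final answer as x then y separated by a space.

2143295 221064

d=94: √d = [9; 1,2,3,1,1,…,2,1,18] (ℓ=16, even), read p_15/q_15
step 0: (9, 1)  from 9·(1,0) + (0,1)
step 1: (10, 1)  from 1·(9,1) + (1,0)
…
step 3: (97, 10)  from 3·(29,3) + (10,1)
…
step 5: (223, 23)  from 1·(126,13) + (97,10)
step 6: (1241, 128)  from 5·(223,23) + (126,13)
step 7: (1464, 151)  from 1·(1241,128) + (223,23)
…
step 9: (14417, 1487)  from 1·(12953,1336) + (1464,151)
…
step 11: (99455, 10258)  from 1·(85038,8771) + (14417,1487)
step 12: (184493, 19029)  from 1·(99455,10258) + (85038,8771)
…
step 14: (1490361, 153719)  from 2·(652934,67345) + (184493,19029)
step 15: (2143295, 221064)  from 1·(1490361,153719) + (652934,67345)
(x₁, y₁) = (2143295, 221064);  2143295² − 94·221064² = 1 ✓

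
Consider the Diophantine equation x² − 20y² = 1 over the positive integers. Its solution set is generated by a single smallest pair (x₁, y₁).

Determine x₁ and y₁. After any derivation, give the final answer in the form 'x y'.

[4; 2,8] for √20; ℓ=2 ⇒ convergent index 1
k=0  a_k=4  p_k/q_k = 4/1
k=1  a_k=2  p_k/q_k = 9/2
fundamental: x₁=9, y₁=2  (since 81 − 20·4 = 1)

9 2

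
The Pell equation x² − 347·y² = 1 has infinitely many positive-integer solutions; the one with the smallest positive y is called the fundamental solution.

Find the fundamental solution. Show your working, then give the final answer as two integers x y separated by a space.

641602 34443

√347 = [18; 1,1,1,2,4,…,1,1,36, …], period ℓ=14 (even) → k=13
step 0: (18, 1)  from 18·(1,0) + (0,1)
step 1: (19, 1)  from 1·(18,1) + (1,0)
…
step 3: (56, 3)  from 1·(37,2) + (19,1)
step 4: (149, 8)  from 2·(56,3) + (37,2)
step 5: (652, 35)  from 4·(149,8) + (56,3)
step 6: (801, 43)  from 1·(652,35) + (149,8)
…
step 8: (15070, 809)  from 1·(14269,766) + (801,43)
…
step 11: (238717, 12815)  from 1·(164168,8813) + (74549,4002)
step 12: (402885, 21628)  from 1·(238717,12815) + (164168,8813)
step 13: (641602, 34443)  from 1·(402885,21628) + (238717,12815)
(x₁, y₁) = (641602, 34443);  641602² − 347·34443² = 1 ✓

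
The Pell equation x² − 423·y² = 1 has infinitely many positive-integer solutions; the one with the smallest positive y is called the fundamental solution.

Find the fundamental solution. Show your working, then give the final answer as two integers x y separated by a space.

4607 224

√423 → a₀=20, period (1,1,3,4,3,1,1,40); ℓ=8 even so k=7
i=0: a=20 ⇒ p=20, q=1
…
i=6: a=1 ⇒ p=2612, q=127
i=7: a=1 ⇒ p=4607, q=224
fundamental: x₁=4607, y₁=224  (since 21224449 − 423·50176 = 1)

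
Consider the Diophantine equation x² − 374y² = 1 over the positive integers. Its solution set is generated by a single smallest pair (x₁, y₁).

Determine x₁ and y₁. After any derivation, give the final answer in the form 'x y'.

3365 174

√374 = [19; 2,1,18,1,2,38, …], period ℓ=6 (even) → k=5
a_0=19:  p_0=19·1+0=19,  q_0=19·0+1=1
…
a_4=1:  p_4=1·1083+58=1141,  q_4=1·56+3=59
a_5=2:  p_5=2·1141+1083=3365,  q_5=2·59+56=174
fundamental: x₁=3365, y₁=174  (since 11323225 − 374·30276 = 1)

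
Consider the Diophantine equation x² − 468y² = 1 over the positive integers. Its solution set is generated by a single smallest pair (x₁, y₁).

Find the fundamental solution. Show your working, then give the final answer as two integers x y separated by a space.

√468 = [21; 1,1,1,2,1,1,1,42, …], period ℓ=8 (even) → k=7
a_0=21:  p_0=21·1+0=21,  q_0=21·0+1=1
…
a_2=1:  p_2=1·22+21=43,  q_2=1·1+1=2
…
a_5=1:  p_5=1·173+65=238,  q_5=1·8+3=11
a_6=1:  p_6=1·238+173=411,  q_6=1·11+8=19
a_7=1:  p_7=1·411+238=649,  q_7=1·19+11=30
→ (649, 30).  Check: 649²=421201, 468·30²=421200, difference 1.

649 30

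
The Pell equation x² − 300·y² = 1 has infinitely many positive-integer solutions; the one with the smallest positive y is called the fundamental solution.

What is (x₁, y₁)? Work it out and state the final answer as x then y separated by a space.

1351 78

√300 = [17; 3,8,3,34, …], period ℓ=4 (even) → k=3
k=0  a_k=17  p_k/q_k = 17/1
k=1  a_k=3  p_k/q_k = 52/3
k=2  a_k=8  p_k/q_k = 433/25
k=3  a_k=3  p_k/q_k = 1351/78
→ (1351, 78).  Check: 1351²=1825201, 300·78²=1825200, difference 1.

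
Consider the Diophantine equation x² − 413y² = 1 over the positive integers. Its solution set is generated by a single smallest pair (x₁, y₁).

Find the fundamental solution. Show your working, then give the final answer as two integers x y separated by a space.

113399 5580

√413 → a₀=20, period (3,9,1,4,1,9,3,40); ℓ=8 even so k=7
step 0: (20, 1)  from 20·(1,0) + (0,1)
…
step 3: (630, 31)  from 1·(569,28) + (61,3)
step 4: (3089, 152)  from 4·(630,31) + (569,28)
step 5: (3719, 183)  from 1·(3089,152) + (630,31)
step 6: (36560, 1799)  from 9·(3719,183) + (3089,152)
step 7: (113399, 5580)  from 3·(36560,1799) + (3719,183)
(x₁, y₁) = (113399, 5580);  113399² − 413·5580² = 1 ✓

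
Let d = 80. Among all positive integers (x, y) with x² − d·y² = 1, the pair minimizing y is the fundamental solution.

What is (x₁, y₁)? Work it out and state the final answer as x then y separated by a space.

9 1

√80 → a₀=8, period (1,16); ℓ=2 even so k=1
step 0: (8, 1)  from 8·(1,0) + (0,1)
step 1: (9, 1)  from 1·(8,1) + (1,0)
fundamental: x₁=9, y₁=1  (since 81 − 80·1 = 1)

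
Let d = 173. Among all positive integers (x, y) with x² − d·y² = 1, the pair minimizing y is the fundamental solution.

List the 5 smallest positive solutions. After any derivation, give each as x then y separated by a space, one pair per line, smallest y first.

2499849 190060
12498490045601 950242601880
62488675684008728649 4750926036134042180
312424506839974574118902401 23753195401006348176659760
1562028181998744709597444087746249 118758803540015886040113314710300

d=173: √d = [13; 6,1,1,6,26] (ℓ=5, odd), read p_9/q_9
a_0=13:  p_0=13·1+0=13,  q_0=13·0+1=1
…
a_2=1:  p_2=1·79+13=92,  q_2=1·6+1=7
a_3=1:  p_3=1·92+79=171,  q_3=1·7+6=13
a_4=6:  p_4=6·171+92=1118,  q_4=6·13+7=85
a_5=26:  p_5=26·1118+171=29239,  q_5=26·85+13=2223
a_6=6:  p_6=6·29239+1118=176552,  q_6=6·2223+85=13423
a_7=1:  p_7=1·176552+29239=205791,  q_7=1·13423+2223=15646
a_8=1:  p_8=1·205791+176552=382343,  q_8=1·15646+13423=29069
a_9=6:  p_9=6·382343+205791=2499849,  q_9=6·29069+15646=190060
fundamental: x₁=2499849, y₁=190060  (since 6249245022801 − 173·36122803600 = 1)
(2499849+190060√173)^2 = 12498490045601 + 950242601880√173
(2499849+190060√173)^3 = 62488675684008728649 + 4750926036134042180√173
(2499849+190060√173)^4 = 312424506839974574118902401 + 23753195401006348176659760√173
(2499849+190060√173)^5 = 1562028181998744709597444087746249 + 118758803540015886040113314710300√173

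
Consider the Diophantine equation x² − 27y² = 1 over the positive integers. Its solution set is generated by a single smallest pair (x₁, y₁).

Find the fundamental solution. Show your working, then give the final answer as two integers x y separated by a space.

d=27: √d = [5; 5,10] (ℓ=2, even), read p_1/q_1
i=0: a=5 ⇒ p=5, q=1
i=1: a=5 ⇒ p=26, q=5
fundamental: x₁=26, y₁=5  (since 676 − 27·25 = 1)

26 5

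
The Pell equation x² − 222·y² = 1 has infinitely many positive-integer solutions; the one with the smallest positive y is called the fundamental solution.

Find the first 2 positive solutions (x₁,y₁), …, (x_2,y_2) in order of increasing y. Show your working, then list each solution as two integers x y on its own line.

√222 = [14; 1,8,1,28, …], period ℓ=4 (even) → k=3
a_0=14:  p_0=14·1+0=14,  q_0=14·0+1=1
…
a_2=8:  p_2=8·15+14=134,  q_2=8·1+1=9
a_3=1:  p_3=1·134+15=149,  q_3=1·9+1=10
fundamental: x₁=149, y₁=10  (since 22201 − 222·100 = 1)
k=2:  x_2 = 149·149+222·10·10 = 44401,  y_2 = 149·10+10·149 = 2980

149 10
44401 2980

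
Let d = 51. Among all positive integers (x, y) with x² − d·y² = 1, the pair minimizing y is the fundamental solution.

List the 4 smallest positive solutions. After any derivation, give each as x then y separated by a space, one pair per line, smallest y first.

d=51: √d = [7; 7,14] (ℓ=2, even), read p_1/q_1
i=0: a=7 ⇒ p=7, q=1
i=1: a=7 ⇒ p=50, q=7
(x₁, y₁) = (50, 7);  50² − 51·7² = 1 ✓
(50+7√51)^2 = 4999 + 700√51
(50+7√51)^3 = 499850 + 69993√51
(50+7√51)^4 = 49980001 + 6998600√51

50 7
4999 700
499850 69993
49980001 6998600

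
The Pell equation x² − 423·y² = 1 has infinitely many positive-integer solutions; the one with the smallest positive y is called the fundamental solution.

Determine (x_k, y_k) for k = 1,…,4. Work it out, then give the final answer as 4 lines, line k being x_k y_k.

4607 224
42448897 2063936
391124132351 19017106080
3603817713033217 175223613357184

√423 → a₀=20, period (1,1,3,4,3,1,1,40); ℓ=8 even so k=7
i=0: a=20 ⇒ p=20, q=1
i=1: a=1 ⇒ p=21, q=1
…
i=3: a=3 ⇒ p=144, q=7
…
i=6: a=1 ⇒ p=2612, q=127
i=7: a=1 ⇒ p=4607, q=224
(x₁, y₁) = (4607, 224);  4607² − 423·224² = 1 ✓
(x_2, y_2) = (4607·4607 + 423·224·224, 4607·224 + 224·4607) = (42448897, 2063936)
(x_3, y_3) = (4607·42448897 + 423·224·2063936, 4607·2063936 + 224·42448897) = (391124132351, 19017106080)
(x_4, y_4) = (4607·391124132351 + 423·224·19017106080, 4607·19017106080 + 224·391124132351) = (3603817713033217, 175223613357184)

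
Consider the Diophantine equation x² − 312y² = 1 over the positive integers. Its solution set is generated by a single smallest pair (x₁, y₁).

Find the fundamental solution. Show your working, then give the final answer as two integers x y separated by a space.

d=312: √d = [17; 1,1,1,34] (ℓ=4, even), read p_3/q_3
k=0  a_k=17  p_k/q_k = 17/1
…
k=2  a_k=1  p_k/q_k = 35/2
k=3  a_k=1  p_k/q_k = 53/3
→ (53, 3).  Check: 53²=2809, 312·3²=2808, difference 1.

53 3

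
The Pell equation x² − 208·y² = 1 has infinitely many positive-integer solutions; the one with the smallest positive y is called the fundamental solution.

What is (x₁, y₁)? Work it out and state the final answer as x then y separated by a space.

√208 → a₀=14, period (2,2,1,2,2,28); ℓ=6 even so k=5
a_0=14:  p_0=14·1+0=14,  q_0=14·0+1=1
…
a_2=2:  p_2=2·29+14=72,  q_2=2·2+1=5
a_3=1:  p_3=1·72+29=101,  q_3=1·5+2=7
a_4=2:  p_4=2·101+72=274,  q_4=2·7+5=19
a_5=2:  p_5=2·274+101=649,  q_5=2·19+7=45
fundamental: x₁=649, y₁=45  (since 421201 − 208·2025 = 1)

649 45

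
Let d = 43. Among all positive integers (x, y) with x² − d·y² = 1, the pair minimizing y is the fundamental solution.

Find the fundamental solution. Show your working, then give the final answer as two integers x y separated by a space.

3482 531

√43 → a₀=6, period (1,1,3,1,5,1,3,1,1,12); ℓ=10 even so k=9
a_0=6:  p_0=6·1+0=6,  q_0=6·0+1=1
…
a_4=1:  p_4=1·46+13=59,  q_4=1·7+2=9
a_5=5:  p_5=5·59+46=341,  q_5=5·9+7=52
a_6=1:  p_6=1·341+59=400,  q_6=1·52+9=61
…
a_8=1:  p_8=1·1541+400=1941,  q_8=1·235+61=296
a_9=1:  p_9=1·1941+1541=3482,  q_9=1·296+235=531
→ (3482, 531).  Check: 3482²=12124324, 43·531²=12124323, difference 1.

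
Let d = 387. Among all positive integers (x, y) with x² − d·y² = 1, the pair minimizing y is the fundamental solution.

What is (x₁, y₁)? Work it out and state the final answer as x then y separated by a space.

d=387: √d = [19; 1,2,19,2,1,38] (ℓ=6, even), read p_5/q_5
step 0: (19, 1)  from 19·(1,0) + (0,1)
…
step 2: (59, 3)  from 2·(20,1) + (19,1)
step 3: (1141, 58)  from 19·(59,3) + (20,1)
step 4: (2341, 119)  from 2·(1141,58) + (59,3)
step 5: (3482, 177)  from 1·(2341,119) + (1141,58)
(x₁, y₁) = (3482, 177);  3482² − 387·177² = 1 ✓

3482 177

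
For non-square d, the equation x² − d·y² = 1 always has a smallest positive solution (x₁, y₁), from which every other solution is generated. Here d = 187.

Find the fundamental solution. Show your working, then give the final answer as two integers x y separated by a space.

√187 → a₀=13, period (1,2,13,2,1,26); ℓ=6 even so k=5
i=0: a=13 ⇒ p=13, q=1
i=1: a=1 ⇒ p=14, q=1
…
i=3: a=13 ⇒ p=547, q=40
i=4: a=2 ⇒ p=1135, q=83
i=5: a=1 ⇒ p=1682, q=123
(x₁, y₁) = (1682, 123);  1682² − 187·123² = 1 ✓

1682 123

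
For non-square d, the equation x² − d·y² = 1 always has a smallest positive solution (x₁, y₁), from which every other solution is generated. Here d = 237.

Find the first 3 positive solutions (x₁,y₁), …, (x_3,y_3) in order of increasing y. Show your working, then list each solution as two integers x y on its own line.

228151 14820
104105757601 6762395640
47503665404623351 3085694655308460

[15; 2,1,1,7,10,7,1,1,2,30] for √237; ℓ=10 ⇒ convergent index 9
step 0: (15, 1)  from 15·(1,0) + (0,1)
step 1: (31, 2)  from 2·(15,1) + (1,0)
step 2: (46, 3)  from 1·(31,2) + (15,1)
…
step 8: (90075, 5851)  from 1·(48001,3118) + (42074,2733)
step 9: (228151, 14820)  from 2·(90075,5851) + (48001,3118)
fundamental: x₁=228151, y₁=14820  (since 52052878801 − 237·219632400 = 1)
(228151+14820√237)^2 = 104105757601 + 6762395640√237
(228151+14820√237)^3 = 47503665404623351 + 3085694655308460√237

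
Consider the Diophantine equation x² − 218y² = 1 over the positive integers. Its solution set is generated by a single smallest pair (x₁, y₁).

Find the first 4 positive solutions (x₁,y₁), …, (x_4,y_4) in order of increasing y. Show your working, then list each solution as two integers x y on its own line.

√218 = [14; 1,3,3,1,28, …], period ℓ=5 (odd) → k=9
a_0=14:  p_0=14·1+0=14,  q_0=14·0+1=1
…
a_2=3:  p_2=3·15+14=59,  q_2=3·1+1=4
…
a_4=1:  p_4=1·192+59=251,  q_4=1·13+4=17
…
a_8=3:  p_8=3·29633+7471=96370,  q_8=3·2007+506=6527
a_9=1:  p_9=1·96370+29633=126003,  q_9=1·6527+2007=8534
fundamental: x₁=126003, y₁=8534  (since 15876756009 − 218·72829156 = 1)
(x_2, y_2) = (126003·126003 + 218·8534·8534, 126003·8534 + 8534·126003) = (31753512017, 2150619204)
(x_3, y_3) = (126003·31753512017 + 218·8534·2150619204, 126003·2150619204 + 8534·31753512017) = (8002075549230099, 541968943114690)
(x_4, y_4) = (126003·8002075549230099 + 218·8534·541968943114690, 126003·541968943114690 + 8534·8002075549230099) = (2016571050827526816577, 136579425476409948936)

126003 8534
31753512017 2150619204
8002075549230099 541968943114690
2016571050827526816577 136579425476409948936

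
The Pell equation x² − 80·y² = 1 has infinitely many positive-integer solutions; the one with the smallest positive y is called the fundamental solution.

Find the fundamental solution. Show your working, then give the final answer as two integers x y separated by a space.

9 1

[8; 1,16] for √80; ℓ=2 ⇒ convergent index 1
i=0: a=8 ⇒ p=8, q=1
i=1: a=1 ⇒ p=9, q=1
→ (9, 1).  Check: 9²=81, 80·1²=80, difference 1.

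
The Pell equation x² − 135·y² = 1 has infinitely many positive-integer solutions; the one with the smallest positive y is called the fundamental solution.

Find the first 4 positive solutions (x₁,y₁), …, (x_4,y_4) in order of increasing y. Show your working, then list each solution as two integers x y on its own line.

[11; 1,1,1,1,1,1,1,22] for √135; ℓ=8 ⇒ convergent index 7
step 0: (11, 1)  from 11·(1,0) + (0,1)
…
step 3: (35, 3)  from 1·(23,2) + (12,1)
…
step 5: (93, 8)  from 1·(58,5) + (35,3)
step 6: (151, 13)  from 1·(93,8) + (58,5)
step 7: (244, 21)  from 1·(151,13) + (93,8)
fundamental: x₁=244, y₁=21  (since 59536 − 135·441 = 1)
k=2:  x_2 = 244·244+135·21·21 = 119071,  y_2 = 244·21+21·244 = 10248
k=3:  x_3 = 244·119071+135·21·10248 = 58106404,  y_3 = 244·10248+21·119071 = 5001003
k=4:  x_4 = 244·58106404+135·21·5001003 = 28355806081,  y_4 = 244·5001003+21·58106404 = 2440479216

244 21
119071 10248
58106404 5001003
28355806081 2440479216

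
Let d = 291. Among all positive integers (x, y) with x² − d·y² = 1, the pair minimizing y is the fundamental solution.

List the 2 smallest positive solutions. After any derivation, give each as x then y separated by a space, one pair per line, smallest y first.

290 17
168199 9860

d=291: √d = [17; 17,34] (ℓ=2, even), read p_1/q_1
i=0: a=17 ⇒ p=17, q=1
i=1: a=17 ⇒ p=290, q=17
→ (290, 17).  Check: 290²=84100, 291·17²=84099, difference 1.
k=2:  x_2 = 290·290+291·17·17 = 168199,  y_2 = 290·17+17·290 = 9860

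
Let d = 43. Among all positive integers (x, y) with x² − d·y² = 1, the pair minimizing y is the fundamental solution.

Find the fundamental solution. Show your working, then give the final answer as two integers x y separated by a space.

[6; 1,1,3,1,5,1,3,1,1,12] for √43; ℓ=10 ⇒ convergent index 9
a_0=6:  p_0=6·1+0=6,  q_0=6·0+1=1
…
a_2=1:  p_2=1·7+6=13,  q_2=1·1+1=2
…
a_8=1:  p_8=1·1541+400=1941,  q_8=1·235+61=296
a_9=1:  p_9=1·1941+1541=3482,  q_9=1·296+235=531
fundamental: x₁=3482, y₁=531  (since 12124324 − 43·281961 = 1)

3482 531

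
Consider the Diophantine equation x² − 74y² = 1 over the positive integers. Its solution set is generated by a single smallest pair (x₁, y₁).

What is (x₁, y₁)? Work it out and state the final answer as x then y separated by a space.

3699 430

√74 → a₀=8, period (1,1,1,1,16); ℓ=5 odd so k=9
step 0: (8, 1)  from 8·(1,0) + (0,1)
…
step 3: (26, 3)  from 1·(17,2) + (9,1)
step 4: (43, 5)  from 1·(26,3) + (17,2)
step 5: (714, 83)  from 16·(43,5) + (26,3)
…
step 8: (2228, 259)  from 1·(1471,171) + (757,88)
step 9: (3699, 430)  from 1·(2228,259) + (1471,171)
(x₁, y₁) = (3699, 430);  3699² − 74·430² = 1 ✓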